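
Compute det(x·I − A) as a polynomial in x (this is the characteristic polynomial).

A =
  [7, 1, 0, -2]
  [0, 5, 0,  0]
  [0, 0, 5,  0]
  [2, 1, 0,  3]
x^4 - 20*x^3 + 150*x^2 - 500*x + 625

Expanding det(x·I − A) (e.g. by cofactor expansion or by noting that A is similar to its Jordan form J, which has the same characteristic polynomial as A) gives
  χ_A(x) = x^4 - 20*x^3 + 150*x^2 - 500*x + 625
which factors as (x - 5)^4. The eigenvalues (with algebraic multiplicities) are λ = 5 with multiplicity 4.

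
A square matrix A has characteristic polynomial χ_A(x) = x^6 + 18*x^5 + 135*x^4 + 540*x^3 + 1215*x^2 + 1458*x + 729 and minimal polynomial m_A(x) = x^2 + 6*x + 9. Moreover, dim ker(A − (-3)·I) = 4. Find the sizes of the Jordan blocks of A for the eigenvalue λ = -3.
Block sizes for λ = -3: [2, 2, 1, 1]

Step 1 — from the characteristic polynomial, algebraic multiplicity of λ = -3 is 6. From dim ker(A − (-3)·I) = 4, there are exactly 4 Jordan blocks for λ = -3.
Step 2 — from the minimal polynomial, the factor (x + 3)^2 tells us the largest block for λ = -3 has size 2.
Step 3 — with total size 6, 4 blocks, and largest block 2, the block sizes (in nonincreasing order) are [2, 2, 1, 1].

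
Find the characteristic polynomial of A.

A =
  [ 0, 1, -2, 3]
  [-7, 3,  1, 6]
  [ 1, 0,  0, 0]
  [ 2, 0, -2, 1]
x^4 - 4*x^3 + 6*x^2 - 4*x + 1

Expanding det(x·I − A) (e.g. by cofactor expansion or by noting that A is similar to its Jordan form J, which has the same characteristic polynomial as A) gives
  χ_A(x) = x^4 - 4*x^3 + 6*x^2 - 4*x + 1
which factors as (x - 1)^4. The eigenvalues (with algebraic multiplicities) are λ = 1 with multiplicity 4.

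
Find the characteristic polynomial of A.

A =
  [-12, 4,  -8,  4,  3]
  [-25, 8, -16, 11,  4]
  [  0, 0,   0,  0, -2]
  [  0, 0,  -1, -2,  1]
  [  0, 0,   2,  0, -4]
x^5 + 10*x^4 + 40*x^3 + 80*x^2 + 80*x + 32

Expanding det(x·I − A) (e.g. by cofactor expansion or by noting that A is similar to its Jordan form J, which has the same characteristic polynomial as A) gives
  χ_A(x) = x^5 + 10*x^4 + 40*x^3 + 80*x^2 + 80*x + 32
which factors as (x + 2)^5. The eigenvalues (with algebraic multiplicities) are λ = -2 with multiplicity 5.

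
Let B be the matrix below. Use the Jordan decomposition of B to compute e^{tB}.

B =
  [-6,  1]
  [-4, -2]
e^{tB} =
  [-2*t*exp(-4*t) + exp(-4*t), t*exp(-4*t)]
  [-4*t*exp(-4*t), 2*t*exp(-4*t) + exp(-4*t)]

Strategy: write B = P · J · P⁻¹ where J is a Jordan canonical form, so e^{tB} = P · e^{tJ} · P⁻¹, and e^{tJ} can be computed block-by-block.

B has Jordan form
J =
  [-4,  1]
  [ 0, -4]
(up to reordering of blocks).

Per-block formulas:
  For a 2×2 Jordan block J_2(-4): exp(t · J_2(-4)) = e^(-4t)·(I + t·N), where N is the 2×2 nilpotent shift.

After assembling e^{tJ} and conjugating by P, we get:

e^{tB} =
  [-2*t*exp(-4*t) + exp(-4*t), t*exp(-4*t)]
  [-4*t*exp(-4*t), 2*t*exp(-4*t) + exp(-4*t)]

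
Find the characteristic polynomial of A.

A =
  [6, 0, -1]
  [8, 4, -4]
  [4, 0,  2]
x^3 - 12*x^2 + 48*x - 64

Expanding det(x·I − A) (e.g. by cofactor expansion or by noting that A is similar to its Jordan form J, which has the same characteristic polynomial as A) gives
  χ_A(x) = x^3 - 12*x^2 + 48*x - 64
which factors as (x - 4)^3. The eigenvalues (with algebraic multiplicities) are λ = 4 with multiplicity 3.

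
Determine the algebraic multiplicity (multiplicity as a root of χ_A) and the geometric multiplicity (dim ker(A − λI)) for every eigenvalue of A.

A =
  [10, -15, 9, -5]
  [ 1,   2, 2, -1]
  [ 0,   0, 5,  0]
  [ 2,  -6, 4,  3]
λ = 5: alg = 4, geom = 2

Step 1 — factor the characteristic polynomial to read off the algebraic multiplicities:
  χ_A(x) = (x - 5)^4

Step 2 — compute geometric multiplicities via the rank-nullity identity g(λ) = n − rank(A − λI):
  rank(A − (5)·I) = 2, so dim ker(A − (5)·I) = n − 2 = 2

Summary:
  λ = 5: algebraic multiplicity = 4, geometric multiplicity = 2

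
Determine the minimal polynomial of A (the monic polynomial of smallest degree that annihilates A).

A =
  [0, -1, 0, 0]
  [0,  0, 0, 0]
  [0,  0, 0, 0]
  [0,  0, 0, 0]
x^2

The characteristic polynomial is χ_A(x) = x^4, so the eigenvalues are known. The minimal polynomial is
  m_A(x) = Π_λ (x − λ)^{k_λ}
where k_λ is the size of the *largest* Jordan block for λ (equivalently, the smallest k with (A − λI)^k v = 0 for every generalised eigenvector v of λ).

  λ = 0: largest Jordan block has size 2, contributing (x − 0)^2

So m_A(x) = x^2 = x^2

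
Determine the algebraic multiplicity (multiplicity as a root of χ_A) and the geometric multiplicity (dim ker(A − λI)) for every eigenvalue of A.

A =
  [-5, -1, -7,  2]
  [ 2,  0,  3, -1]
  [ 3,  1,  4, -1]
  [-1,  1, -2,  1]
λ = 0: alg = 4, geom = 2

Step 1 — factor the characteristic polynomial to read off the algebraic multiplicities:
  χ_A(x) = x^4

Step 2 — compute geometric multiplicities via the rank-nullity identity g(λ) = n − rank(A − λI):
  rank(A − (0)·I) = 2, so dim ker(A − (0)·I) = n − 2 = 2

Summary:
  λ = 0: algebraic multiplicity = 4, geometric multiplicity = 2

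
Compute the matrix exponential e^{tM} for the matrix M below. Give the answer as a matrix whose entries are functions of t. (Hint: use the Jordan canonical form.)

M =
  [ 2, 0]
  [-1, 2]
e^{tM} =
  [exp(2*t), 0]
  [-t*exp(2*t), exp(2*t)]

Strategy: write M = P · J · P⁻¹ where J is a Jordan canonical form, so e^{tM} = P · e^{tJ} · P⁻¹, and e^{tJ} can be computed block-by-block.

M has Jordan form
J =
  [2, 1]
  [0, 2]
(up to reordering of blocks).

Per-block formulas:
  For a 2×2 Jordan block J_2(2): exp(t · J_2(2)) = e^(2t)·(I + t·N), where N is the 2×2 nilpotent shift.

After assembling e^{tJ} and conjugating by P, we get:

e^{tM} =
  [exp(2*t), 0]
  [-t*exp(2*t), exp(2*t)]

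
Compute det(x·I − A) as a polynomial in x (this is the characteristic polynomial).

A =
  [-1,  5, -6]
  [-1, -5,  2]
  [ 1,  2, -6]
x^3 + 12*x^2 + 48*x + 64

Expanding det(x·I − A) (e.g. by cofactor expansion or by noting that A is similar to its Jordan form J, which has the same characteristic polynomial as A) gives
  χ_A(x) = x^3 + 12*x^2 + 48*x + 64
which factors as (x + 4)^3. The eigenvalues (with algebraic multiplicities) are λ = -4 with multiplicity 3.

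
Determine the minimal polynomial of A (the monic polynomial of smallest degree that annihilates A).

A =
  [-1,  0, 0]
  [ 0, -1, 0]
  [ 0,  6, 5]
x^2 - 4*x - 5

The characteristic polynomial is χ_A(x) = (x - 5)*(x + 1)^2, so the eigenvalues are known. The minimal polynomial is
  m_A(x) = Π_λ (x − λ)^{k_λ}
where k_λ is the size of the *largest* Jordan block for λ (equivalently, the smallest k with (A − λI)^k v = 0 for every generalised eigenvector v of λ).

  λ = -1: largest Jordan block has size 1, contributing (x + 1)
  λ = 5: largest Jordan block has size 1, contributing (x − 5)

So m_A(x) = (x - 5)*(x + 1) = x^2 - 4*x - 5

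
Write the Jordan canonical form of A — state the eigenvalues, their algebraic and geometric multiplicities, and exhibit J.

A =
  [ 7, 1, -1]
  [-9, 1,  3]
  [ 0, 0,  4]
J_2(4) ⊕ J_1(4)

The characteristic polynomial is
  det(x·I − A) = x^3 - 12*x^2 + 48*x - 64 = (x - 4)^3

Eigenvalues and multiplicities (the geometric multiplicity of λ is n − rank(A − λI), which equals the number of Jordan blocks for λ):
  λ = 4: algebraic multiplicity = 3, geometric multiplicity = 2

Determining the block sizes for each eigenvalue:
  λ = 4: 2 blocks summing to 3 forces exactly one block of size 2 and the rest size 1 → block sizes [2, 1]

Assembling the blocks gives a Jordan form
J =
  [4, 1, 0]
  [0, 4, 0]
  [0, 0, 4]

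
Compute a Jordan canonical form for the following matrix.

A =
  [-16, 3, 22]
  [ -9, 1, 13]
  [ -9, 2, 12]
J_3(-1)

The characteristic polynomial is
  det(x·I − A) = x^3 + 3*x^2 + 3*x + 1 = (x + 1)^3

Eigenvalues and multiplicities (the geometric multiplicity of λ is n − rank(A − λI), which equals the number of Jordan blocks for λ):
  λ = -1: algebraic multiplicity = 3, geometric multiplicity = 1

Determining the block sizes for each eigenvalue:
  λ = -1: one block (gm = 1), so the single block has size am = 3 → block sizes [3]

Assembling the blocks gives a Jordan form
J =
  [-1,  1,  0]
  [ 0, -1,  1]
  [ 0,  0, -1]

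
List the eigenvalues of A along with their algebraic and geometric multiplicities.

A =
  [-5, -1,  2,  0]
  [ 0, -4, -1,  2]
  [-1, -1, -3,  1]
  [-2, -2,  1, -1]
λ = -4: alg = 1, geom = 1; λ = -3: alg = 3, geom = 1

Step 1 — factor the characteristic polynomial to read off the algebraic multiplicities:
  χ_A(x) = (x + 3)^3*(x + 4)

Step 2 — compute geometric multiplicities via the rank-nullity identity g(λ) = n − rank(A − λI):
  rank(A − (-4)·I) = 3, so dim ker(A − (-4)·I) = n − 3 = 1
  rank(A − (-3)·I) = 3, so dim ker(A − (-3)·I) = n − 3 = 1

Summary:
  λ = -4: algebraic multiplicity = 1, geometric multiplicity = 1
  λ = -3: algebraic multiplicity = 3, geometric multiplicity = 1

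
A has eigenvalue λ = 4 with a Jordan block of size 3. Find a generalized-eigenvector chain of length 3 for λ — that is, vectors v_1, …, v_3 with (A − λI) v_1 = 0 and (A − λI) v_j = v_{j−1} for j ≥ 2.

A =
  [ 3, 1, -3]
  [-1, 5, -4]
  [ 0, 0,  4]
A Jordan chain for λ = 4 of length 3:
v_1 = (-1, -1, 0)ᵀ
v_2 = (-3, -4, 0)ᵀ
v_3 = (0, 0, 1)ᵀ

Let N = A − (4)·I. We want v_3 with N^3 v_3 = 0 but N^2 v_3 ≠ 0; then v_{j-1} := N · v_j for j = 3, …, 2.

Pick v_3 = (0, 0, 1)ᵀ.
Then v_2 = N · v_3 = (-3, -4, 0)ᵀ.
Then v_1 = N · v_2 = (-1, -1, 0)ᵀ.

Sanity check: (A − (4)·I) v_1 = (0, 0, 0)ᵀ = 0. ✓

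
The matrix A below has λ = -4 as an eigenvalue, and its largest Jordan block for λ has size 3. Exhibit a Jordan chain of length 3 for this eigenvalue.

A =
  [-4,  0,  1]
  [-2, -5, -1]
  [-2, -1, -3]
A Jordan chain for λ = -4 of length 3:
v_1 = (-2, 4, 0)ᵀ
v_2 = (0, -2, -2)ᵀ
v_3 = (1, 0, 0)ᵀ

Let N = A − (-4)·I. We want v_3 with N^3 v_3 = 0 but N^2 v_3 ≠ 0; then v_{j-1} := N · v_j for j = 3, …, 2.

Pick v_3 = (1, 0, 0)ᵀ.
Then v_2 = N · v_3 = (0, -2, -2)ᵀ.
Then v_1 = N · v_2 = (-2, 4, 0)ᵀ.

Sanity check: (A − (-4)·I) v_1 = (0, 0, 0)ᵀ = 0. ✓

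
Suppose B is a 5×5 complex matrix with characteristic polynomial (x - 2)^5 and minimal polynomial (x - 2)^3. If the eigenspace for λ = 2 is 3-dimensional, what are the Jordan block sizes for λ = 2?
Block sizes for λ = 2: [3, 1, 1]

Step 1 — from the characteristic polynomial, algebraic multiplicity of λ = 2 is 5. From dim ker(B − (2)·I) = 3, there are exactly 3 Jordan blocks for λ = 2.
Step 2 — from the minimal polynomial, the factor (x − 2)^3 tells us the largest block for λ = 2 has size 3.
Step 3 — with total size 5, 3 blocks, and largest block 3, the block sizes (in nonincreasing order) are [3, 1, 1].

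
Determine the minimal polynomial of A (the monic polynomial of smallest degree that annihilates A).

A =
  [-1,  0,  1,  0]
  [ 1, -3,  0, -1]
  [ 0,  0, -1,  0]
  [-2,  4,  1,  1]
x^2 + 2*x + 1

The characteristic polynomial is χ_A(x) = (x + 1)^4, so the eigenvalues are known. The minimal polynomial is
  m_A(x) = Π_λ (x − λ)^{k_λ}
where k_λ is the size of the *largest* Jordan block for λ (equivalently, the smallest k with (A − λI)^k v = 0 for every generalised eigenvector v of λ).

  λ = -1: largest Jordan block has size 2, contributing (x + 1)^2

So m_A(x) = (x + 1)^2 = x^2 + 2*x + 1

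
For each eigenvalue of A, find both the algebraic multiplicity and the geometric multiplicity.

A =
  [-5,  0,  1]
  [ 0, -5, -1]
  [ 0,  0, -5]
λ = -5: alg = 3, geom = 2

Step 1 — factor the characteristic polynomial to read off the algebraic multiplicities:
  χ_A(x) = (x + 5)^3

Step 2 — compute geometric multiplicities via the rank-nullity identity g(λ) = n − rank(A − λI):
  rank(A − (-5)·I) = 1, so dim ker(A − (-5)·I) = n − 1 = 2

Summary:
  λ = -5: algebraic multiplicity = 3, geometric multiplicity = 2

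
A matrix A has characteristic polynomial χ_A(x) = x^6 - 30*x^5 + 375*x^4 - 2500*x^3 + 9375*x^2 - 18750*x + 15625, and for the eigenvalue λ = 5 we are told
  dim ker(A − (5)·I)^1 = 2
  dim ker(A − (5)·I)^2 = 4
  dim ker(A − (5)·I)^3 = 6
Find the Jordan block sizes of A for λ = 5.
Block sizes for λ = 5: [3, 3]

From the dimensions of kernels of powers, the number of Jordan blocks of size at least j is d_j − d_{j−1} where d_j = dim ker(N^j) (with d_0 = 0). Computing the differences gives [2, 2, 2].
The number of blocks of size exactly k is (#blocks of size ≥ k) − (#blocks of size ≥ k + 1), so the partition is: 2 block(s) of size 3.
In nonincreasing order the block sizes are [3, 3].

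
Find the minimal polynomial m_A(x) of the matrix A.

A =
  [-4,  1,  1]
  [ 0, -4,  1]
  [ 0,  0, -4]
x^3 + 12*x^2 + 48*x + 64

The characteristic polynomial is χ_A(x) = (x + 4)^3, so the eigenvalues are known. The minimal polynomial is
  m_A(x) = Π_λ (x − λ)^{k_λ}
where k_λ is the size of the *largest* Jordan block for λ (equivalently, the smallest k with (A − λI)^k v = 0 for every generalised eigenvector v of λ).

  λ = -4: largest Jordan block has size 3, contributing (x + 4)^3

So m_A(x) = (x + 4)^3 = x^3 + 12*x^2 + 48*x + 64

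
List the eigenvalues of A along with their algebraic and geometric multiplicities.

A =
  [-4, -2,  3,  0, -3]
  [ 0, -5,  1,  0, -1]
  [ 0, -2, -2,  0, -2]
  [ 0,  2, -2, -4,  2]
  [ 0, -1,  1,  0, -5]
λ = -4: alg = 5, geom = 3

Step 1 — factor the characteristic polynomial to read off the algebraic multiplicities:
  χ_A(x) = (x + 4)^5

Step 2 — compute geometric multiplicities via the rank-nullity identity g(λ) = n − rank(A − λI):
  rank(A − (-4)·I) = 2, so dim ker(A − (-4)·I) = n − 2 = 3

Summary:
  λ = -4: algebraic multiplicity = 5, geometric multiplicity = 3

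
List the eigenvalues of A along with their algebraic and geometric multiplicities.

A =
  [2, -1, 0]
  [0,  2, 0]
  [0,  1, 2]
λ = 2: alg = 3, geom = 2

Step 1 — factor the characteristic polynomial to read off the algebraic multiplicities:
  χ_A(x) = (x - 2)^3

Step 2 — compute geometric multiplicities via the rank-nullity identity g(λ) = n − rank(A − λI):
  rank(A − (2)·I) = 1, so dim ker(A − (2)·I) = n − 1 = 2

Summary:
  λ = 2: algebraic multiplicity = 3, geometric multiplicity = 2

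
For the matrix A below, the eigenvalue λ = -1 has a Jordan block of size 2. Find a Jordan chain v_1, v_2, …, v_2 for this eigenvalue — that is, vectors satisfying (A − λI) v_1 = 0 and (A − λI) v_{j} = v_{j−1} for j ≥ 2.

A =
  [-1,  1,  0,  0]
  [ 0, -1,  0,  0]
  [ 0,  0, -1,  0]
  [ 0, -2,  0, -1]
A Jordan chain for λ = -1 of length 2:
v_1 = (1, 0, 0, -2)ᵀ
v_2 = (0, 1, 0, 0)ᵀ

Let N = A − (-1)·I. We want v_2 with N^2 v_2 = 0 but N^1 v_2 ≠ 0; then v_{j-1} := N · v_j for j = 2, …, 2.

Pick v_2 = (0, 1, 0, 0)ᵀ.
Then v_1 = N · v_2 = (1, 0, 0, -2)ᵀ.

Sanity check: (A − (-1)·I) v_1 = (0, 0, 0, 0)ᵀ = 0. ✓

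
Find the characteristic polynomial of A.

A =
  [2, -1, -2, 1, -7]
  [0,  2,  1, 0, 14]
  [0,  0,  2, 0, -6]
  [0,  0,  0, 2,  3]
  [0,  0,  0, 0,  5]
x^5 - 13*x^4 + 64*x^3 - 152*x^2 + 176*x - 80

Expanding det(x·I − A) (e.g. by cofactor expansion or by noting that A is similar to its Jordan form J, which has the same characteristic polynomial as A) gives
  χ_A(x) = x^5 - 13*x^4 + 64*x^3 - 152*x^2 + 176*x - 80
which factors as (x - 5)*(x - 2)^4. The eigenvalues (with algebraic multiplicities) are λ = 2 with multiplicity 4, λ = 5 with multiplicity 1.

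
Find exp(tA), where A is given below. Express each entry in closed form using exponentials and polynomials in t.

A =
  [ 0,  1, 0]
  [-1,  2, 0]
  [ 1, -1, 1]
e^{tA} =
  [-t*exp(t) + exp(t), t*exp(t), 0]
  [-t*exp(t), t*exp(t) + exp(t), 0]
  [t*exp(t), -t*exp(t), exp(t)]

Strategy: write A = P · J · P⁻¹ where J is a Jordan canonical form, so e^{tA} = P · e^{tJ} · P⁻¹, and e^{tJ} can be computed block-by-block.

A has Jordan form
J =
  [1, 1, 0]
  [0, 1, 0]
  [0, 0, 1]
(up to reordering of blocks).

Per-block formulas:
  For a 1×1 block at λ = 1: exp(t · [1]) = [e^(1t)].
  For a 2×2 Jordan block J_2(1): exp(t · J_2(1)) = e^(1t)·(I + t·N), where N is the 2×2 nilpotent shift.

After assembling e^{tJ} and conjugating by P, we get:

e^{tA} =
  [-t*exp(t) + exp(t), t*exp(t), 0]
  [-t*exp(t), t*exp(t) + exp(t), 0]
  [t*exp(t), -t*exp(t), exp(t)]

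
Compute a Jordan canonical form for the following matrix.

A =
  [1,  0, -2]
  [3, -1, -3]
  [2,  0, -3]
J_2(-1) ⊕ J_1(-1)

The characteristic polynomial is
  det(x·I − A) = x^3 + 3*x^2 + 3*x + 1 = (x + 1)^3

Eigenvalues and multiplicities (the geometric multiplicity of λ is n − rank(A − λI), which equals the number of Jordan blocks for λ):
  λ = -1: algebraic multiplicity = 3, geometric multiplicity = 2

Determining the block sizes for each eigenvalue:
  λ = -1: 2 blocks summing to 3 forces exactly one block of size 2 and the rest size 1 → block sizes [2, 1]

Assembling the blocks gives a Jordan form
J =
  [-1,  1,  0]
  [ 0, -1,  0]
  [ 0,  0, -1]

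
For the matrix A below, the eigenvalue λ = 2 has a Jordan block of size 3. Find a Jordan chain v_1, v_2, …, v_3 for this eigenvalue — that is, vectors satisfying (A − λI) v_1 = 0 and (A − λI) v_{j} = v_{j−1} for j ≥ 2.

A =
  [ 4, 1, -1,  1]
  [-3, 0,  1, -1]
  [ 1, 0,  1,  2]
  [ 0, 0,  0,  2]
A Jordan chain for λ = 2 of length 3:
v_1 = (-1, 1, -1, 0)ᵀ
v_2 = (1, -1, 2, 0)ᵀ
v_3 = (0, 0, 0, 1)ᵀ

Let N = A − (2)·I. We want v_3 with N^3 v_3 = 0 but N^2 v_3 ≠ 0; then v_{j-1} := N · v_j for j = 3, …, 2.

Pick v_3 = (0, 0, 0, 1)ᵀ.
Then v_2 = N · v_3 = (1, -1, 2, 0)ᵀ.
Then v_1 = N · v_2 = (-1, 1, -1, 0)ᵀ.

Sanity check: (A − (2)·I) v_1 = (0, 0, 0, 0)ᵀ = 0. ✓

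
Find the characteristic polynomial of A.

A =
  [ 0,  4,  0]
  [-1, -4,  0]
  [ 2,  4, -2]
x^3 + 6*x^2 + 12*x + 8

Expanding det(x·I − A) (e.g. by cofactor expansion or by noting that A is similar to its Jordan form J, which has the same characteristic polynomial as A) gives
  χ_A(x) = x^3 + 6*x^2 + 12*x + 8
which factors as (x + 2)^3. The eigenvalues (with algebraic multiplicities) are λ = -2 with multiplicity 3.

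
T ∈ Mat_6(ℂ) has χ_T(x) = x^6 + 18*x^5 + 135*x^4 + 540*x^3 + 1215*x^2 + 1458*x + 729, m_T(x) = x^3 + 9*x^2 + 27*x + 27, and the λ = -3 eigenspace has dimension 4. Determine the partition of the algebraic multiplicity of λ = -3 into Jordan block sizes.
Block sizes for λ = -3: [3, 1, 1, 1]

Step 1 — from the characteristic polynomial, algebraic multiplicity of λ = -3 is 6. From dim ker(T − (-3)·I) = 4, there are exactly 4 Jordan blocks for λ = -3.
Step 2 — from the minimal polynomial, the factor (x + 3)^3 tells us the largest block for λ = -3 has size 3.
Step 3 — with total size 6, 4 blocks, and largest block 3, the block sizes (in nonincreasing order) are [3, 1, 1, 1].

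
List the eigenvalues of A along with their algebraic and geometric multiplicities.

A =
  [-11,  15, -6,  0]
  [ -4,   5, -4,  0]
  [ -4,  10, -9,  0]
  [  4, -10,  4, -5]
λ = -5: alg = 4, geom = 3

Step 1 — factor the characteristic polynomial to read off the algebraic multiplicities:
  χ_A(x) = (x + 5)^4

Step 2 — compute geometric multiplicities via the rank-nullity identity g(λ) = n − rank(A − λI):
  rank(A − (-5)·I) = 1, so dim ker(A − (-5)·I) = n − 1 = 3

Summary:
  λ = -5: algebraic multiplicity = 4, geometric multiplicity = 3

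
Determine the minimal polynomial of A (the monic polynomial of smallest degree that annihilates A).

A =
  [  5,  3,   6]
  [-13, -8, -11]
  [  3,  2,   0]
x^3 + 3*x^2 + 3*x + 1

The characteristic polynomial is χ_A(x) = (x + 1)^3, so the eigenvalues are known. The minimal polynomial is
  m_A(x) = Π_λ (x − λ)^{k_λ}
where k_λ is the size of the *largest* Jordan block for λ (equivalently, the smallest k with (A − λI)^k v = 0 for every generalised eigenvector v of λ).

  λ = -1: largest Jordan block has size 3, contributing (x + 1)^3

So m_A(x) = (x + 1)^3 = x^3 + 3*x^2 + 3*x + 1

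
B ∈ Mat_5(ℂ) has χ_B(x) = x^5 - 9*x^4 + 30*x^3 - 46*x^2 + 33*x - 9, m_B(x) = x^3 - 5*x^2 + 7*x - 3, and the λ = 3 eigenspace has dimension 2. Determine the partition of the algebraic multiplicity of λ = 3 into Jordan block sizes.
Block sizes for λ = 3: [1, 1]

Step 1 — from the characteristic polynomial, algebraic multiplicity of λ = 3 is 2. From dim ker(B − (3)·I) = 2, there are exactly 2 Jordan blocks for λ = 3.
Step 2 — from the minimal polynomial, the factor (x − 3) tells us the largest block for λ = 3 has size 1.
Step 3 — with total size 2, 2 blocks, and largest block 1, the block sizes (in nonincreasing order) are [1, 1].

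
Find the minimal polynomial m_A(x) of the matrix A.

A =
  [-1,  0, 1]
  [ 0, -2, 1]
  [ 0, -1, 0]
x^3 + 3*x^2 + 3*x + 1

The characteristic polynomial is χ_A(x) = (x + 1)^3, so the eigenvalues are known. The minimal polynomial is
  m_A(x) = Π_λ (x − λ)^{k_λ}
where k_λ is the size of the *largest* Jordan block for λ (equivalently, the smallest k with (A − λI)^k v = 0 for every generalised eigenvector v of λ).

  λ = -1: largest Jordan block has size 3, contributing (x + 1)^3

So m_A(x) = (x + 1)^3 = x^3 + 3*x^2 + 3*x + 1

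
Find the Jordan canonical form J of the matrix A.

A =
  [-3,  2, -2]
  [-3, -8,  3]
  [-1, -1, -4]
J_2(-5) ⊕ J_1(-5)

The characteristic polynomial is
  det(x·I − A) = x^3 + 15*x^2 + 75*x + 125 = (x + 5)^3

Eigenvalues and multiplicities (the geometric multiplicity of λ is n − rank(A − λI), which equals the number of Jordan blocks for λ):
  λ = -5: algebraic multiplicity = 3, geometric multiplicity = 2

Determining the block sizes for each eigenvalue:
  λ = -5: 2 blocks summing to 3 forces exactly one block of size 2 and the rest size 1 → block sizes [2, 1]

Assembling the blocks gives a Jordan form
J =
  [-5,  1,  0]
  [ 0, -5,  0]
  [ 0,  0, -5]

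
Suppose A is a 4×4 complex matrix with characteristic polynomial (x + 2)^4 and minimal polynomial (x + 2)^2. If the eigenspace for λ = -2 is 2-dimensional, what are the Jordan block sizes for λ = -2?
Block sizes for λ = -2: [2, 2]

Step 1 — from the characteristic polynomial, algebraic multiplicity of λ = -2 is 4. From dim ker(A − (-2)·I) = 2, there are exactly 2 Jordan blocks for λ = -2.
Step 2 — from the minimal polynomial, the factor (x + 2)^2 tells us the largest block for λ = -2 has size 2.
Step 3 — with total size 4, 2 blocks, and largest block 2, the block sizes (in nonincreasing order) are [2, 2].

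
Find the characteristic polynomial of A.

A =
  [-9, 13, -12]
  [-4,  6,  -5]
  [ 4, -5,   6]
x^3 - 3*x^2 + 3*x - 1

Expanding det(x·I − A) (e.g. by cofactor expansion or by noting that A is similar to its Jordan form J, which has the same characteristic polynomial as A) gives
  χ_A(x) = x^3 - 3*x^2 + 3*x - 1
which factors as (x - 1)^3. The eigenvalues (with algebraic multiplicities) are λ = 1 with multiplicity 3.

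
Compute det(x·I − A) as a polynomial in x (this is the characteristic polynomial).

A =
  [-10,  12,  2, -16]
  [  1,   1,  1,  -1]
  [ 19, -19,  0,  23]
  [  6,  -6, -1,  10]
x^4 - x^3 - 18*x^2 + 52*x - 40

Expanding det(x·I − A) (e.g. by cofactor expansion or by noting that A is similar to its Jordan form J, which has the same characteristic polynomial as A) gives
  χ_A(x) = x^4 - x^3 - 18*x^2 + 52*x - 40
which factors as (x - 2)^3*(x + 5). The eigenvalues (with algebraic multiplicities) are λ = -5 with multiplicity 1, λ = 2 with multiplicity 3.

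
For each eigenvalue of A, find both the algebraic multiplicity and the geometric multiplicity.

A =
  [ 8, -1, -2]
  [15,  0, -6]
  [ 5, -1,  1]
λ = 3: alg = 3, geom = 2

Step 1 — factor the characteristic polynomial to read off the algebraic multiplicities:
  χ_A(x) = (x - 3)^3

Step 2 — compute geometric multiplicities via the rank-nullity identity g(λ) = n − rank(A − λI):
  rank(A − (3)·I) = 1, so dim ker(A − (3)·I) = n − 1 = 2

Summary:
  λ = 3: algebraic multiplicity = 3, geometric multiplicity = 2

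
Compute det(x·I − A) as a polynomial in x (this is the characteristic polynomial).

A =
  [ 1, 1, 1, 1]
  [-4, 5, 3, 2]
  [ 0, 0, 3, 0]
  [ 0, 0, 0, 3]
x^4 - 12*x^3 + 54*x^2 - 108*x + 81

Expanding det(x·I − A) (e.g. by cofactor expansion or by noting that A is similar to its Jordan form J, which has the same characteristic polynomial as A) gives
  χ_A(x) = x^4 - 12*x^3 + 54*x^2 - 108*x + 81
which factors as (x - 3)^4. The eigenvalues (with algebraic multiplicities) are λ = 3 with multiplicity 4.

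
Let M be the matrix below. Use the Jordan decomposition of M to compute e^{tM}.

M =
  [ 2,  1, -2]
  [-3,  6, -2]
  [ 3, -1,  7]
e^{tM} =
  [-3*t*exp(5*t) + exp(5*t), t*exp(5*t), -2*t*exp(5*t)]
  [-3*t*exp(5*t), t*exp(5*t) + exp(5*t), -2*t*exp(5*t)]
  [3*t*exp(5*t), -t*exp(5*t), 2*t*exp(5*t) + exp(5*t)]

Strategy: write M = P · J · P⁻¹ where J is a Jordan canonical form, so e^{tM} = P · e^{tJ} · P⁻¹, and e^{tJ} can be computed block-by-block.

M has Jordan form
J =
  [5, 1, 0]
  [0, 5, 0]
  [0, 0, 5]
(up to reordering of blocks).

Per-block formulas:
  For a 1×1 block at λ = 5: exp(t · [5]) = [e^(5t)].
  For a 2×2 Jordan block J_2(5): exp(t · J_2(5)) = e^(5t)·(I + t·N), where N is the 2×2 nilpotent shift.

After assembling e^{tJ} and conjugating by P, we get:

e^{tM} =
  [-3*t*exp(5*t) + exp(5*t), t*exp(5*t), -2*t*exp(5*t)]
  [-3*t*exp(5*t), t*exp(5*t) + exp(5*t), -2*t*exp(5*t)]
  [3*t*exp(5*t), -t*exp(5*t), 2*t*exp(5*t) + exp(5*t)]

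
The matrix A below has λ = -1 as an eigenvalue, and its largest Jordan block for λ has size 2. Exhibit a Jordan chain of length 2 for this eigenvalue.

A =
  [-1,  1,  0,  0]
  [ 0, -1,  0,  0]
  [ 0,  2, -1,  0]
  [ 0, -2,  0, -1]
A Jordan chain for λ = -1 of length 2:
v_1 = (1, 0, 2, -2)ᵀ
v_2 = (0, 1, 0, 0)ᵀ

Let N = A − (-1)·I. We want v_2 with N^2 v_2 = 0 but N^1 v_2 ≠ 0; then v_{j-1} := N · v_j for j = 2, …, 2.

Pick v_2 = (0, 1, 0, 0)ᵀ.
Then v_1 = N · v_2 = (1, 0, 2, -2)ᵀ.

Sanity check: (A − (-1)·I) v_1 = (0, 0, 0, 0)ᵀ = 0. ✓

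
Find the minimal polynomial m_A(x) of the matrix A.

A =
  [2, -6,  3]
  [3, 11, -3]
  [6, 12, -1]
x^2 - 7*x + 10

The characteristic polynomial is χ_A(x) = (x - 5)^2*(x - 2), so the eigenvalues are known. The minimal polynomial is
  m_A(x) = Π_λ (x − λ)^{k_λ}
where k_λ is the size of the *largest* Jordan block for λ (equivalently, the smallest k with (A − λI)^k v = 0 for every generalised eigenvector v of λ).

  λ = 2: largest Jordan block has size 1, contributing (x − 2)
  λ = 5: largest Jordan block has size 1, contributing (x − 5)

So m_A(x) = (x - 5)*(x - 2) = x^2 - 7*x + 10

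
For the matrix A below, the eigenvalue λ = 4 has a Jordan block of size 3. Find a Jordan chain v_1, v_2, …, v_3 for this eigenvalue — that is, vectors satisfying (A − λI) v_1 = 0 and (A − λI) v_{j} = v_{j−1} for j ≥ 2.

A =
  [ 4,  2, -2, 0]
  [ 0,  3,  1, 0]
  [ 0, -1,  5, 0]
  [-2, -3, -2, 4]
A Jordan chain for λ = 4 of length 3:
v_1 = (0, 0, 0, 1)ᵀ
v_2 = (2, -1, -1, -3)ᵀ
v_3 = (0, 1, 0, 0)ᵀ

Let N = A − (4)·I. We want v_3 with N^3 v_3 = 0 but N^2 v_3 ≠ 0; then v_{j-1} := N · v_j for j = 3, …, 2.

Pick v_3 = (0, 1, 0, 0)ᵀ.
Then v_2 = N · v_3 = (2, -1, -1, -3)ᵀ.
Then v_1 = N · v_2 = (0, 0, 0, 1)ᵀ.

Sanity check: (A − (4)·I) v_1 = (0, 0, 0, 0)ᵀ = 0. ✓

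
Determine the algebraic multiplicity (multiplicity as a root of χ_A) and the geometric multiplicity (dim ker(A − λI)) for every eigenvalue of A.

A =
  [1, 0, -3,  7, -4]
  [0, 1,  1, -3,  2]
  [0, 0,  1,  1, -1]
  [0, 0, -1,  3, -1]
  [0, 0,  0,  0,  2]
λ = 1: alg = 2, geom = 2; λ = 2: alg = 3, geom = 2

Step 1 — factor the characteristic polynomial to read off the algebraic multiplicities:
  χ_A(x) = (x - 2)^3*(x - 1)^2

Step 2 — compute geometric multiplicities via the rank-nullity identity g(λ) = n − rank(A − λI):
  rank(A − (1)·I) = 3, so dim ker(A − (1)·I) = n − 3 = 2
  rank(A − (2)·I) = 3, so dim ker(A − (2)·I) = n − 3 = 2

Summary:
  λ = 1: algebraic multiplicity = 2, geometric multiplicity = 2
  λ = 2: algebraic multiplicity = 3, geometric multiplicity = 2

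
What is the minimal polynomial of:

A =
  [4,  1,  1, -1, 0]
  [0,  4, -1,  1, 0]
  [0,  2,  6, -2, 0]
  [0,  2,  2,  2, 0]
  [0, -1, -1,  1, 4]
x^3 - 12*x^2 + 48*x - 64

The characteristic polynomial is χ_A(x) = (x - 4)^5, so the eigenvalues are known. The minimal polynomial is
  m_A(x) = Π_λ (x − λ)^{k_λ}
where k_λ is the size of the *largest* Jordan block for λ (equivalently, the smallest k with (A − λI)^k v = 0 for every generalised eigenvector v of λ).

  λ = 4: largest Jordan block has size 3, contributing (x − 4)^3

So m_A(x) = (x - 4)^3 = x^3 - 12*x^2 + 48*x - 64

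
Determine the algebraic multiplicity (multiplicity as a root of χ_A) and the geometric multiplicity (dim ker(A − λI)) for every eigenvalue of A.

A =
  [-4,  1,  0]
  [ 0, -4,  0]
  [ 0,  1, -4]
λ = -4: alg = 3, geom = 2

Step 1 — factor the characteristic polynomial to read off the algebraic multiplicities:
  χ_A(x) = (x + 4)^3

Step 2 — compute geometric multiplicities via the rank-nullity identity g(λ) = n − rank(A − λI):
  rank(A − (-4)·I) = 1, so dim ker(A − (-4)·I) = n − 1 = 2

Summary:
  λ = -4: algebraic multiplicity = 3, geometric multiplicity = 2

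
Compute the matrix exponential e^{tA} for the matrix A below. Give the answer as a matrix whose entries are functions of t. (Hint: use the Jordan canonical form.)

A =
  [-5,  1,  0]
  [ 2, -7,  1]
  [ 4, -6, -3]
e^{tA} =
  [t^2*exp(-5*t) + exp(-5*t), -t^2*exp(-5*t) + t*exp(-5*t), t^2*exp(-5*t)/2]
  [2*t*exp(-5*t), -2*t*exp(-5*t) + exp(-5*t), t*exp(-5*t)]
  [-2*t^2*exp(-5*t) + 4*t*exp(-5*t), 2*t^2*exp(-5*t) - 6*t*exp(-5*t), -t^2*exp(-5*t) + 2*t*exp(-5*t) + exp(-5*t)]

Strategy: write A = P · J · P⁻¹ where J is a Jordan canonical form, so e^{tA} = P · e^{tJ} · P⁻¹, and e^{tJ} can be computed block-by-block.

A has Jordan form
J =
  [-5,  1,  0]
  [ 0, -5,  1]
  [ 0,  0, -5]
(up to reordering of blocks).

Per-block formulas:
  For a 3×3 Jordan block J_3(-5): exp(t · J_3(-5)) = e^(-5t)·(I + t·N + (t^2/2)·N^2), where N is the 3×3 nilpotent shift.

After assembling e^{tJ} and conjugating by P, we get:

e^{tA} =
  [t^2*exp(-5*t) + exp(-5*t), -t^2*exp(-5*t) + t*exp(-5*t), t^2*exp(-5*t)/2]
  [2*t*exp(-5*t), -2*t*exp(-5*t) + exp(-5*t), t*exp(-5*t)]
  [-2*t^2*exp(-5*t) + 4*t*exp(-5*t), 2*t^2*exp(-5*t) - 6*t*exp(-5*t), -t^2*exp(-5*t) + 2*t*exp(-5*t) + exp(-5*t)]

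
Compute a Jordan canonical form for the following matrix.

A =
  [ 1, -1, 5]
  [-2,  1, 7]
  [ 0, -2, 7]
J_3(3)

The characteristic polynomial is
  det(x·I − A) = x^3 - 9*x^2 + 27*x - 27 = (x - 3)^3

Eigenvalues and multiplicities (the geometric multiplicity of λ is n − rank(A − λI), which equals the number of Jordan blocks for λ):
  λ = 3: algebraic multiplicity = 3, geometric multiplicity = 1

Determining the block sizes for each eigenvalue:
  λ = 3: one block (gm = 1), so the single block has size am = 3 → block sizes [3]

Assembling the blocks gives a Jordan form
J =
  [3, 1, 0]
  [0, 3, 1]
  [0, 0, 3]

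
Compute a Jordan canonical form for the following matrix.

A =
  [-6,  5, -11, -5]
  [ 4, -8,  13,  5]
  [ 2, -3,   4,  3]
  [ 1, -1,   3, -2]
J_3(-3) ⊕ J_1(-3)

The characteristic polynomial is
  det(x·I − A) = x^4 + 12*x^3 + 54*x^2 + 108*x + 81 = (x + 3)^4

Eigenvalues and multiplicities (the geometric multiplicity of λ is n − rank(A − λI), which equals the number of Jordan blocks for λ):
  λ = -3: algebraic multiplicity = 4, geometric multiplicity = 2

Determining the block sizes for each eigenvalue:
  λ = -3: with am = 4 and gm = 2, the partition is not yet determined (e.g. several partitions of 4 into 2 parts exist). Let N = A − (-3)·I. Computing rank(N^1) = 2, rank(N^2) = 1, rank(N^3) = 0; the number of blocks of size ≥ j is rank(N^{j−1}) − rank(N^j), giving [2, 1, 1]. So we have 1 block(s) of size 3, 1 block(s) of size 1 → block sizes [3, 1]

Assembling the blocks gives a Jordan form
J =
  [-3,  1,  0,  0]
  [ 0, -3,  1,  0]
  [ 0,  0, -3,  0]
  [ 0,  0,  0, -3]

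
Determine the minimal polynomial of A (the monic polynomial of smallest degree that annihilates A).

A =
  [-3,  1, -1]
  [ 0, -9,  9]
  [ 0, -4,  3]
x^3 + 9*x^2 + 27*x + 27

The characteristic polynomial is χ_A(x) = (x + 3)^3, so the eigenvalues are known. The minimal polynomial is
  m_A(x) = Π_λ (x − λ)^{k_λ}
where k_λ is the size of the *largest* Jordan block for λ (equivalently, the smallest k with (A − λI)^k v = 0 for every generalised eigenvector v of λ).

  λ = -3: largest Jordan block has size 3, contributing (x + 3)^3

So m_A(x) = (x + 3)^3 = x^3 + 9*x^2 + 27*x + 27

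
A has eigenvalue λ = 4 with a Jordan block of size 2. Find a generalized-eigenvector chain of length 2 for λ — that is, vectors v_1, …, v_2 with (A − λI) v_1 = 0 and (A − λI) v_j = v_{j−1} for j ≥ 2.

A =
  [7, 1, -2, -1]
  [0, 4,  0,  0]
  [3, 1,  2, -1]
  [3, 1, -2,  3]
A Jordan chain for λ = 4 of length 2:
v_1 = (3, 0, 3, 3)ᵀ
v_2 = (1, 0, 0, 0)ᵀ

Let N = A − (4)·I. We want v_2 with N^2 v_2 = 0 but N^1 v_2 ≠ 0; then v_{j-1} := N · v_j for j = 2, …, 2.

Pick v_2 = (1, 0, 0, 0)ᵀ.
Then v_1 = N · v_2 = (3, 0, 3, 3)ᵀ.

Sanity check: (A − (4)·I) v_1 = (0, 0, 0, 0)ᵀ = 0. ✓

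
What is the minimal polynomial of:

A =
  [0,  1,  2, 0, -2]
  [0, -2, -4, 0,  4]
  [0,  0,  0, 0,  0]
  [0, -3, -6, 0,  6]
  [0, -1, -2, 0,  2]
x^2

The characteristic polynomial is χ_A(x) = x^5, so the eigenvalues are known. The minimal polynomial is
  m_A(x) = Π_λ (x − λ)^{k_λ}
where k_λ is the size of the *largest* Jordan block for λ (equivalently, the smallest k with (A − λI)^k v = 0 for every generalised eigenvector v of λ).

  λ = 0: largest Jordan block has size 2, contributing (x − 0)^2

So m_A(x) = x^2 = x^2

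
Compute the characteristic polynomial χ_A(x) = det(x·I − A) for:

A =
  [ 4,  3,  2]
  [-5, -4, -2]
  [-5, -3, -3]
x^3 + 3*x^2 + 3*x + 1

Expanding det(x·I − A) (e.g. by cofactor expansion or by noting that A is similar to its Jordan form J, which has the same characteristic polynomial as A) gives
  χ_A(x) = x^3 + 3*x^2 + 3*x + 1
which factors as (x + 1)^3. The eigenvalues (with algebraic multiplicities) are λ = -1 with multiplicity 3.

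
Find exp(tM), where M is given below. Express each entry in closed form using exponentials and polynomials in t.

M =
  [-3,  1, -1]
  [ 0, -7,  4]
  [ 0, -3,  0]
e^{tM} =
  [exp(-3*t), exp(-3*t) - exp(-4*t), -exp(-3*t) + exp(-4*t)]
  [0, -3*exp(-3*t) + 4*exp(-4*t), 4*exp(-3*t) - 4*exp(-4*t)]
  [0, -3*exp(-3*t) + 3*exp(-4*t), 4*exp(-3*t) - 3*exp(-4*t)]

Strategy: write M = P · J · P⁻¹ where J is a Jordan canonical form, so e^{tM} = P · e^{tJ} · P⁻¹, and e^{tJ} can be computed block-by-block.

M has Jordan form
J =
  [-4,  0,  0]
  [ 0, -3,  0]
  [ 0,  0, -3]
(up to reordering of blocks).

Per-block formulas:
  For a 1×1 block at λ = -4: exp(t · [-4]) = [e^(-4t)].
  For a 1×1 block at λ = -3: exp(t · [-3]) = [e^(-3t)].

After assembling e^{tJ} and conjugating by P, we get:

e^{tM} =
  [exp(-3*t), exp(-3*t) - exp(-4*t), -exp(-3*t) + exp(-4*t)]
  [0, -3*exp(-3*t) + 4*exp(-4*t), 4*exp(-3*t) - 4*exp(-4*t)]
  [0, -3*exp(-3*t) + 3*exp(-4*t), 4*exp(-3*t) - 3*exp(-4*t)]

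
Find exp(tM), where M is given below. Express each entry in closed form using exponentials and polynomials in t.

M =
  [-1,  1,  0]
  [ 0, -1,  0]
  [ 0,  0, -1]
e^{tM} =
  [exp(-t), t*exp(-t), 0]
  [0, exp(-t), 0]
  [0, 0, exp(-t)]

Strategy: write M = P · J · P⁻¹ where J is a Jordan canonical form, so e^{tM} = P · e^{tJ} · P⁻¹, and e^{tJ} can be computed block-by-block.

M has Jordan form
J =
  [-1,  1,  0]
  [ 0, -1,  0]
  [ 0,  0, -1]
(up to reordering of blocks).

Per-block formulas:
  For a 1×1 block at λ = -1: exp(t · [-1]) = [e^(-1t)].
  For a 2×2 Jordan block J_2(-1): exp(t · J_2(-1)) = e^(-1t)·(I + t·N), where N is the 2×2 nilpotent shift.

After assembling e^{tJ} and conjugating by P, we get:

e^{tM} =
  [exp(-t), t*exp(-t), 0]
  [0, exp(-t), 0]
  [0, 0, exp(-t)]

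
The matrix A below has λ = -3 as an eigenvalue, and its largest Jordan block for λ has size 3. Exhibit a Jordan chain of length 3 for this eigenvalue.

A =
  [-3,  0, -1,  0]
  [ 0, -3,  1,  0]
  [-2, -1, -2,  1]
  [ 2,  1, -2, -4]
A Jordan chain for λ = -3 of length 3:
v_1 = (2, -2, 0, 2)ᵀ
v_2 = (0, 0, -2, 2)ᵀ
v_3 = (1, 0, 0, 0)ᵀ

Let N = A − (-3)·I. We want v_3 with N^3 v_3 = 0 but N^2 v_3 ≠ 0; then v_{j-1} := N · v_j for j = 3, …, 2.

Pick v_3 = (1, 0, 0, 0)ᵀ.
Then v_2 = N · v_3 = (0, 0, -2, 2)ᵀ.
Then v_1 = N · v_2 = (2, -2, 0, 2)ᵀ.

Sanity check: (A − (-3)·I) v_1 = (0, 0, 0, 0)ᵀ = 0. ✓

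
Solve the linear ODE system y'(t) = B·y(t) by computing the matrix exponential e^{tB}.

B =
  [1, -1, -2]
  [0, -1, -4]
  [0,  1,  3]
e^{tB} =
  [exp(t), -t*exp(t), -2*t*exp(t)]
  [0, -2*t*exp(t) + exp(t), -4*t*exp(t)]
  [0, t*exp(t), 2*t*exp(t) + exp(t)]

Strategy: write B = P · J · P⁻¹ where J is a Jordan canonical form, so e^{tB} = P · e^{tJ} · P⁻¹, and e^{tJ} can be computed block-by-block.

B has Jordan form
J =
  [1, 1, 0]
  [0, 1, 0]
  [0, 0, 1]
(up to reordering of blocks).

Per-block formulas:
  For a 2×2 Jordan block J_2(1): exp(t · J_2(1)) = e^(1t)·(I + t·N), where N is the 2×2 nilpotent shift.
  For a 1×1 block at λ = 1: exp(t · [1]) = [e^(1t)].

After assembling e^{tJ} and conjugating by P, we get:

e^{tB} =
  [exp(t), -t*exp(t), -2*t*exp(t)]
  [0, -2*t*exp(t) + exp(t), -4*t*exp(t)]
  [0, t*exp(t), 2*t*exp(t) + exp(t)]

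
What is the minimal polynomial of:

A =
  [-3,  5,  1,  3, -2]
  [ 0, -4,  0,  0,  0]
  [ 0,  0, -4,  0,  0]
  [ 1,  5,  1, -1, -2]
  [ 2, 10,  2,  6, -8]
x^2 + 8*x + 16

The characteristic polynomial is χ_A(x) = (x + 4)^5, so the eigenvalues are known. The minimal polynomial is
  m_A(x) = Π_λ (x − λ)^{k_λ}
where k_λ is the size of the *largest* Jordan block for λ (equivalently, the smallest k with (A − λI)^k v = 0 for every generalised eigenvector v of λ).

  λ = -4: largest Jordan block has size 2, contributing (x + 4)^2

So m_A(x) = (x + 4)^2 = x^2 + 8*x + 16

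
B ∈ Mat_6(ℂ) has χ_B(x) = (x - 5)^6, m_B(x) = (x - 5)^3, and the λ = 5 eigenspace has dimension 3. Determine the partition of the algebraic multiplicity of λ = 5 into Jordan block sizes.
Block sizes for λ = 5: [3, 2, 1]

Step 1 — from the characteristic polynomial, algebraic multiplicity of λ = 5 is 6. From dim ker(B − (5)·I) = 3, there are exactly 3 Jordan blocks for λ = 5.
Step 2 — from the minimal polynomial, the factor (x − 5)^3 tells us the largest block for λ = 5 has size 3.
Step 3 — with total size 6, 3 blocks, and largest block 3, the block sizes (in nonincreasing order) are [3, 2, 1].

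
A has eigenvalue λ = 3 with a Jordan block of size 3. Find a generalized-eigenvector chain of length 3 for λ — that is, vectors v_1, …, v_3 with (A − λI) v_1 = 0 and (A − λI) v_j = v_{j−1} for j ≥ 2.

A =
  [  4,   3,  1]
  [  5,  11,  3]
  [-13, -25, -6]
A Jordan chain for λ = 3 of length 3:
v_1 = (3, 6, -21)ᵀ
v_2 = (1, 5, -13)ᵀ
v_3 = (1, 0, 0)ᵀ

Let N = A − (3)·I. We want v_3 with N^3 v_3 = 0 but N^2 v_3 ≠ 0; then v_{j-1} := N · v_j for j = 3, …, 2.

Pick v_3 = (1, 0, 0)ᵀ.
Then v_2 = N · v_3 = (1, 5, -13)ᵀ.
Then v_1 = N · v_2 = (3, 6, -21)ᵀ.

Sanity check: (A − (3)·I) v_1 = (0, 0, 0)ᵀ = 0. ✓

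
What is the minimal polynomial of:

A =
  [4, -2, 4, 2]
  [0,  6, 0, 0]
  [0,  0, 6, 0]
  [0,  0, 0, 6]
x^2 - 10*x + 24

The characteristic polynomial is χ_A(x) = (x - 6)^3*(x - 4), so the eigenvalues are known. The minimal polynomial is
  m_A(x) = Π_λ (x − λ)^{k_λ}
where k_λ is the size of the *largest* Jordan block for λ (equivalently, the smallest k with (A − λI)^k v = 0 for every generalised eigenvector v of λ).

  λ = 4: largest Jordan block has size 1, contributing (x − 4)
  λ = 6: largest Jordan block has size 1, contributing (x − 6)

So m_A(x) = (x - 6)*(x - 4) = x^2 - 10*x + 24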